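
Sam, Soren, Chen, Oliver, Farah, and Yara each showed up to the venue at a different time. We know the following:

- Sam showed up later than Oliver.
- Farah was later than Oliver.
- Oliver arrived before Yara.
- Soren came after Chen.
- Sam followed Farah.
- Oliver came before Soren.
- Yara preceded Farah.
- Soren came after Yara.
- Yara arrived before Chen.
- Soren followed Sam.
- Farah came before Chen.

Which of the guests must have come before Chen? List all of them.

Farah, Oliver, Yara

Directly stated before Chen: Farah and Yara.
Oliver reaches Chen via Oliver → Yara → Chen.
No chain forces Soren (or any of the others) ahead of Chen.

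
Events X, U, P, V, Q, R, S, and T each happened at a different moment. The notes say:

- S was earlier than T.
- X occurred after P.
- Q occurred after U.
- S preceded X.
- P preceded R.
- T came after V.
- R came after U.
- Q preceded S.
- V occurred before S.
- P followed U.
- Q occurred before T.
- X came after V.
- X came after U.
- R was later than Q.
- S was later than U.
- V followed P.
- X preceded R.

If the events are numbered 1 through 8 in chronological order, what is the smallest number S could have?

P, Q, U, and V must all come before S — 4 forced predecessors.
Nothing else is forced ahead of S, so its earliest slot is position 4 + 1 = 5.

5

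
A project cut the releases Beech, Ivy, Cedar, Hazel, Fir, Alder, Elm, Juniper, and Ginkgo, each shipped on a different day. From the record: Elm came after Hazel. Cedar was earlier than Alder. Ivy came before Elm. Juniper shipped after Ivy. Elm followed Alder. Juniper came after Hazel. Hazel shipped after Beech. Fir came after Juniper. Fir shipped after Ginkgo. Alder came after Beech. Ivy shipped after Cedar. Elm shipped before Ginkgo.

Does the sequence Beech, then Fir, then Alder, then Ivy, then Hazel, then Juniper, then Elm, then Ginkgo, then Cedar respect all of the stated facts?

The constraints require Cedar before Ivy, but in the proposed sequence Ivy appears ahead of Cedar. That one violation is enough.

no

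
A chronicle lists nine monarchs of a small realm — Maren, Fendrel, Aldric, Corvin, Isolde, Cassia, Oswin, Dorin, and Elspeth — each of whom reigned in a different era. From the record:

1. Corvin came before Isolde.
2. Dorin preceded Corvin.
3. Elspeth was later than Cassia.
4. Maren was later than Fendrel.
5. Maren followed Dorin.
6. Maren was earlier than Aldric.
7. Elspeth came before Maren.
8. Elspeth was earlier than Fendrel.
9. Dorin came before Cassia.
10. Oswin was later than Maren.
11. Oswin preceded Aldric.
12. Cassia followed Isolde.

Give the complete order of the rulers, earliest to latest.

The constraints fix every adjacent pair, so only one ordering works:
Dorin → Corvin → Isolde → Cassia → Elspeth → Fendrel → Maren → Oswin → Aldric.

Dorin, Corvin, Isolde, Cassia, Elspeth, Fendrel, Maren, Oswin, Aldric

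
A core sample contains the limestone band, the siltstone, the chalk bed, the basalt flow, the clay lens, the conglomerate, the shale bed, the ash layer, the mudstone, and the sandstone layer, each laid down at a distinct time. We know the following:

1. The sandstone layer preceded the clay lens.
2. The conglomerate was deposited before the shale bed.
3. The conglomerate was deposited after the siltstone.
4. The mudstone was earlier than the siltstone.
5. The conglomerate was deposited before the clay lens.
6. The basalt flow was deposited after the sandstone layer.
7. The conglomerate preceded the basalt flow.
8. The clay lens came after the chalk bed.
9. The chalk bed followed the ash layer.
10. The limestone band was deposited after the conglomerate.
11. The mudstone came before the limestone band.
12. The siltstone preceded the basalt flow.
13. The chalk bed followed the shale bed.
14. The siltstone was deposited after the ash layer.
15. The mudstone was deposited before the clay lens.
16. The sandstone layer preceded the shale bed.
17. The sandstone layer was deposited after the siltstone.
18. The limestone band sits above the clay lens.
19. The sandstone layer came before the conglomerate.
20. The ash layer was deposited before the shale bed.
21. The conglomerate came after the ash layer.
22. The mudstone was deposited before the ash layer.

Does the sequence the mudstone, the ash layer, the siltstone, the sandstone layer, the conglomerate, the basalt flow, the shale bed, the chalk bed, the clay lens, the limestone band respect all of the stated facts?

Check each stated constraint against the proposed order — e.g. the mudstone is ahead of the clay lens; the mudstone is ahead of the limestone band. Every pair is in the required order; nothing is violated.

yes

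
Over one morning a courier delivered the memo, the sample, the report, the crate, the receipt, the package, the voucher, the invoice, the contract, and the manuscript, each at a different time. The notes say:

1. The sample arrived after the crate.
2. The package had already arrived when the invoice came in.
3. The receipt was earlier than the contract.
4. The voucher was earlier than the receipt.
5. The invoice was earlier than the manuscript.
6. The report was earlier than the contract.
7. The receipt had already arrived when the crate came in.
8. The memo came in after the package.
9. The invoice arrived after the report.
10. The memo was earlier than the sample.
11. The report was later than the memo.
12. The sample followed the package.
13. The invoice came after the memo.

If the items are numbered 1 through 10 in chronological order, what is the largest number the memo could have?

5

The memo must come before the contract, the invoice, the manuscript, the report, and the sample — 5 items forced after it.
Everything else can be placed before the memo in some valid order, so the memo can sit as late as position 10 − 5 = 5.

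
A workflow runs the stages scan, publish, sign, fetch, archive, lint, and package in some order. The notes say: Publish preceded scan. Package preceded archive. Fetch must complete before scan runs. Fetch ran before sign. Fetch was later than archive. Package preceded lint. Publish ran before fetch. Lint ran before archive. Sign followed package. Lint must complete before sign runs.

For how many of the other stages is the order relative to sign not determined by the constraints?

Forced before sign: archive, fetch, lint, package, and publish.
That leaves scan with no forced order relative to sign — 1.

1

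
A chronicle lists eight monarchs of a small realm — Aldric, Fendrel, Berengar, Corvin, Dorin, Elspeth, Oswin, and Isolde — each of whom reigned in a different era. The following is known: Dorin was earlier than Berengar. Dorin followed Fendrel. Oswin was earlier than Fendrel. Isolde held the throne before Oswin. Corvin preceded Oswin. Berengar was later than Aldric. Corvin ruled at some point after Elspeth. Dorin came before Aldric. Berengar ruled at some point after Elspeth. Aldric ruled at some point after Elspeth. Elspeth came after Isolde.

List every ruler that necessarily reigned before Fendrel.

Corvin, Elspeth, Isolde, Oswin

Directly stated before Fendrel: Oswin.
Corvin reaches Fendrel via Corvin → Oswin → Fendrel.
Elspeth reaches Fendrel via Elspeth → Corvin → Oswin → Fendrel.
Isolde reaches Fendrel via Isolde → Oswin → Fendrel.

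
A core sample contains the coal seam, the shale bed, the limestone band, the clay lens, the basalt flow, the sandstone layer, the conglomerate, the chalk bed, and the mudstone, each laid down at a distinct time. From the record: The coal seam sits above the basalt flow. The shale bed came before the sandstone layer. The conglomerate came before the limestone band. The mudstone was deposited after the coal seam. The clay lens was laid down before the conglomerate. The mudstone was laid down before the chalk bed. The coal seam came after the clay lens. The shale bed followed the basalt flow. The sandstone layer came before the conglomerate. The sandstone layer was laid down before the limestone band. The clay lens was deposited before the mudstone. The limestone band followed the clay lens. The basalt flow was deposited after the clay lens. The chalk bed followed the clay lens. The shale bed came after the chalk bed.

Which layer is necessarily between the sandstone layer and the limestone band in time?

Tracing the constraints gives the sandstone layer → the conglomerate → the limestone band, so the conglomerate sits after the sandstone layer and before the limestone band.
No other layer is forced both after the sandstone layer and before the limestone band.

the conglomerate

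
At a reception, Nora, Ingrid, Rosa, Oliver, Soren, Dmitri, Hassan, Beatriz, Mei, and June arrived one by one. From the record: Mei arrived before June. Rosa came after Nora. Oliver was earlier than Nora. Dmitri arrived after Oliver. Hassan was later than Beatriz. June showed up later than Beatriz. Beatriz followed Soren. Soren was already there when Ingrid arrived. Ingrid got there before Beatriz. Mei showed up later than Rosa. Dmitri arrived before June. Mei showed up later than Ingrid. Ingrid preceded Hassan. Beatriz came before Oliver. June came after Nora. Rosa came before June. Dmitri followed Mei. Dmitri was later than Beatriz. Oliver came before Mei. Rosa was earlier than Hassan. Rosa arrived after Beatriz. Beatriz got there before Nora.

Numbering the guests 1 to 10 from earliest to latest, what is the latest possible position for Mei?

8

Mei must come before Dmitri and June — 2 guests forced after them.
Everything else can be placed before Mei in some valid order, so Mei can sit as late as position 10 − 2 = 8.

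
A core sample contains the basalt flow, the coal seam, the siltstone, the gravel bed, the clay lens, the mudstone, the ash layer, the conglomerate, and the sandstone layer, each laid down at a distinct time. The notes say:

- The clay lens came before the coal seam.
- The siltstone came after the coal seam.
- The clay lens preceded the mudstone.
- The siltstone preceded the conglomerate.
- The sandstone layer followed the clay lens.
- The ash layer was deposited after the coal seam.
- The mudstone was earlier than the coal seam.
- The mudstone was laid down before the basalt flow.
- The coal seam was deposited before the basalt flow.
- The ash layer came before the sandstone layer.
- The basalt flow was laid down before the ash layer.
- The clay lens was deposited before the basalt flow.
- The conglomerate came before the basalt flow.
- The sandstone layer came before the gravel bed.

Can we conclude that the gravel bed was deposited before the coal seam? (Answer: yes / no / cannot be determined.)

Tracing the constraints gives the coal seam → the ash layer → the sandstone layer → the gravel bed, so the coal seam must come before the gravel bed.
That means the gravel bed cannot be before the coal seam.

no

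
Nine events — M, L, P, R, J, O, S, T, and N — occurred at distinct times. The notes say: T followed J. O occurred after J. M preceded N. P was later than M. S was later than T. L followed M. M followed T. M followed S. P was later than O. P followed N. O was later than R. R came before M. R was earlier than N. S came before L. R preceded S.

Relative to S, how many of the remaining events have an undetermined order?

1

Forced before S: J, R, and T; forced after S: L, M, N, and P.
That leaves O with no forced order relative to S — 1.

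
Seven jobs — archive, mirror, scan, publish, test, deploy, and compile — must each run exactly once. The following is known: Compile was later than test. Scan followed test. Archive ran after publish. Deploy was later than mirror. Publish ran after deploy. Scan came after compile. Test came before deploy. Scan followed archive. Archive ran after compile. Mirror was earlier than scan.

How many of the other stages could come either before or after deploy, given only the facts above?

1

Forced before deploy: mirror and test; forced after deploy: archive, publish, and scan.
That leaves compile with no forced order relative to deploy — 1.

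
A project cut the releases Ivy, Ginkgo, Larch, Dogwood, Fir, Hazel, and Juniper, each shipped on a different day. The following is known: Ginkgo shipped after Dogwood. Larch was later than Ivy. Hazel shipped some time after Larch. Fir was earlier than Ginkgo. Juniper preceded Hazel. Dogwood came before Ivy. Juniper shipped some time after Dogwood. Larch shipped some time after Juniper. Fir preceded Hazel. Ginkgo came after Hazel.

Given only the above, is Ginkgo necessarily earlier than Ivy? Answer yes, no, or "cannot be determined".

Tracing the constraints gives Ivy → Larch → Hazel → Ginkgo, so Ivy must come before Ginkgo.
That means Ginkgo cannot be before Ivy.

no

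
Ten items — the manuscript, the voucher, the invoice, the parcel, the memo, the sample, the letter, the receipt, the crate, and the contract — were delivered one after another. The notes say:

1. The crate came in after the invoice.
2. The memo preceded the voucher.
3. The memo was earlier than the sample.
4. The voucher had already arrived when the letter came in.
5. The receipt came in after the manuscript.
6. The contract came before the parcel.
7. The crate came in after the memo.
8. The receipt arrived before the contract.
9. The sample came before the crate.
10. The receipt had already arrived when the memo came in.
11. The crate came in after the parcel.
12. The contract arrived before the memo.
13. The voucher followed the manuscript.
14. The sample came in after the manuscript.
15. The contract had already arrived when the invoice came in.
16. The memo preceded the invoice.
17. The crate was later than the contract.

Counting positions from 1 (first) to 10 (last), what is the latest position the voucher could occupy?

9

The voucher must come before the letter — 1 item forced after it.
Everything else can be placed before the voucher in some valid order, so the voucher can sit as late as position 10 − 1 = 9.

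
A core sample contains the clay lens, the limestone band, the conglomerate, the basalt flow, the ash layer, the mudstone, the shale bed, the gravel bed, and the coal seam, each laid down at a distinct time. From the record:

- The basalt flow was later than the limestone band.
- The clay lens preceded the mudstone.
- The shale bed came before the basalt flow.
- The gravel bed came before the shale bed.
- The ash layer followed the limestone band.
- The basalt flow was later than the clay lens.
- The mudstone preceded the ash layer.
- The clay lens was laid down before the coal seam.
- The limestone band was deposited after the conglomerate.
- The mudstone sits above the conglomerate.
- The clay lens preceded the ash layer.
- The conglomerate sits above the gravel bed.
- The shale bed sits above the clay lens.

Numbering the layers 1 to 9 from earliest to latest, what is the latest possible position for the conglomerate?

The conglomerate must come before the ash layer, the basalt flow, the limestone band, and the mudstone — 4 layers forced after it.
Everything else can be placed before the conglomerate in some valid order, so the conglomerate can sit as late as position 9 − 4 = 5.

5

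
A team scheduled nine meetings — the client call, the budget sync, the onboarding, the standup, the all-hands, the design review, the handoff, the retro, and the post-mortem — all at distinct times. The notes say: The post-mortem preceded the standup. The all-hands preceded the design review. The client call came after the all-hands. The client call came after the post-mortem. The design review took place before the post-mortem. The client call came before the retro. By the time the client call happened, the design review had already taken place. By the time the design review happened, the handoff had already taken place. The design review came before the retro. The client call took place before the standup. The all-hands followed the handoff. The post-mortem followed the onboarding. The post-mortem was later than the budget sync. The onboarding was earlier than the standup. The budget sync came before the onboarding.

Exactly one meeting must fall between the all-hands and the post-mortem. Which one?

Tracing the constraints gives the all-hands → the design review → the post-mortem, so the design review sits after the all-hands and before the post-mortem.
No other meeting is forced both after the all-hands and before the post-mortem.

the design review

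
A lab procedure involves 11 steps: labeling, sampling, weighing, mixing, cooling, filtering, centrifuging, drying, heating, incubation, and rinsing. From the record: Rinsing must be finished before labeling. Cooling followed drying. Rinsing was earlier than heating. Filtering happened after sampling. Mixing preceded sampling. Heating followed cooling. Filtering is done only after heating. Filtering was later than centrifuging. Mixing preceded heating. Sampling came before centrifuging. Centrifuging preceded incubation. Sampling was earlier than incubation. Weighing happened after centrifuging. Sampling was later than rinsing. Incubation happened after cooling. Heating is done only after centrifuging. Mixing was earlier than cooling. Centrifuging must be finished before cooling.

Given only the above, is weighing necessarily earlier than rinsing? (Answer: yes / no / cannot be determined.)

Tracing the constraints gives rinsing → sampling → centrifuging → weighing, so rinsing must come before weighing.
That means weighing cannot be before rinsing.

no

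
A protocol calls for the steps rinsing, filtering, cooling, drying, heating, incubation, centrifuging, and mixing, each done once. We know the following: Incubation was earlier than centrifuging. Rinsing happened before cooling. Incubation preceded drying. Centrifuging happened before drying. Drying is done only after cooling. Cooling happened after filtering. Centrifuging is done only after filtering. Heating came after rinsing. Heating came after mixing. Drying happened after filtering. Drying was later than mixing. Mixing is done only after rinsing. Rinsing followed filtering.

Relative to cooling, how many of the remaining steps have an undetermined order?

4

Forced before cooling: filtering and rinsing; forced after cooling: drying.
That leaves centrifuging, heating, incubation, and mixing with no forced order relative to cooling — 4.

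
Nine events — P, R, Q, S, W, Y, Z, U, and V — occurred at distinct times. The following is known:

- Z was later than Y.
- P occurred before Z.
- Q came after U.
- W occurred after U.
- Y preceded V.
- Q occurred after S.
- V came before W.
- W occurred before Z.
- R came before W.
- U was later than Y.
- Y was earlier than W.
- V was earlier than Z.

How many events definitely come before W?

4

Directly stated before W: R, U, V, and Y.
No chain forces Z (or any of the others) ahead of W.
That's R, U, V, and Y — 4 in all.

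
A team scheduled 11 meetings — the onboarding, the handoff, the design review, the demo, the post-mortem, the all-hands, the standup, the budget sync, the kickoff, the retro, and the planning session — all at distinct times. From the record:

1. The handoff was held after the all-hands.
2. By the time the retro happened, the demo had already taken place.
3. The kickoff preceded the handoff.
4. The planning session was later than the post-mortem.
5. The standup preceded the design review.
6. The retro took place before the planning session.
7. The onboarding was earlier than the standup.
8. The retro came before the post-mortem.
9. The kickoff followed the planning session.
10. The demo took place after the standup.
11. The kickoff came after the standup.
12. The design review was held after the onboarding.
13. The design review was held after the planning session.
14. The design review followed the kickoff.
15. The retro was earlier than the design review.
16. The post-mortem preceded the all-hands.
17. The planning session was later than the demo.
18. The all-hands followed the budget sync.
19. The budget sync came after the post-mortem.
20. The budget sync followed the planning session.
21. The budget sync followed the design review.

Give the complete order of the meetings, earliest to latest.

the onboarding, the standup, the demo, the retro, the post-mortem, the planning session, the kickoff, the design review, the budget sync, the all-hands, the handoff

The constraints fix every adjacent pair, so only one ordering works:
the onboarding → the standup → the demo → the retro → the post-mortem → the planning session → the kickoff → the design review → the budget sync → the all-hands → the handoff.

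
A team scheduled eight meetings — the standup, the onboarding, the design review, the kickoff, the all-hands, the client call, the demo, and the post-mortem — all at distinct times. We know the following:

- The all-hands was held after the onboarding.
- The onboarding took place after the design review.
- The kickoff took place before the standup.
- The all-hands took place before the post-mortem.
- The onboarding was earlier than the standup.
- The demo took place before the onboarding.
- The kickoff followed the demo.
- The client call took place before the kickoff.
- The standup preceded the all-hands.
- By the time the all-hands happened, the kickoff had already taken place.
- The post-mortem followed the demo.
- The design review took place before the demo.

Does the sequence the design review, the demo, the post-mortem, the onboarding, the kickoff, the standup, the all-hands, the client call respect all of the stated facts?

no

The constraints require the all-hands before the post-mortem, but in the proposed sequence the post-mortem appears ahead of the all-hands. That one violation is enough.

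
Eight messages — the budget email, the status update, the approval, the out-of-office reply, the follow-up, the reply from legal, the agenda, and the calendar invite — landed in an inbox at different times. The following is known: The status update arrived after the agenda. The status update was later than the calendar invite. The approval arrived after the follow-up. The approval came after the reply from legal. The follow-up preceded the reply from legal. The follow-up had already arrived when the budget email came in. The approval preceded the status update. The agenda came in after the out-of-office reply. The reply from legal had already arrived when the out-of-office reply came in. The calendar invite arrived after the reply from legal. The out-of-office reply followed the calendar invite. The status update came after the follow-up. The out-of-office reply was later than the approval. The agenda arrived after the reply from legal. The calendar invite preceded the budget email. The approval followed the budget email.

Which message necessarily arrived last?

Every other message has a chain of constraints placing it before the status update, so the status update is last.

the status update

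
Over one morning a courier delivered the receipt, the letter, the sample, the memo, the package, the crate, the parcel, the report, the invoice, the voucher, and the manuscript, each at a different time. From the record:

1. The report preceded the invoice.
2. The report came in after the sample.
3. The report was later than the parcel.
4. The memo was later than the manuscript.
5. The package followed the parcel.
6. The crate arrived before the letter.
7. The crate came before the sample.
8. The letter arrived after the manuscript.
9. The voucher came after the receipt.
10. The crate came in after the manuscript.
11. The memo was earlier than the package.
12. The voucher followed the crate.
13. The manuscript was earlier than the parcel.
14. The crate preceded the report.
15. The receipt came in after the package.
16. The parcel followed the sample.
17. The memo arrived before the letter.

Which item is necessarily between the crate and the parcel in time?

Tracing the constraints gives the crate → the sample → the parcel, so the sample sits after the crate and before the parcel.
No other item is forced both after the crate and before the parcel.

the sample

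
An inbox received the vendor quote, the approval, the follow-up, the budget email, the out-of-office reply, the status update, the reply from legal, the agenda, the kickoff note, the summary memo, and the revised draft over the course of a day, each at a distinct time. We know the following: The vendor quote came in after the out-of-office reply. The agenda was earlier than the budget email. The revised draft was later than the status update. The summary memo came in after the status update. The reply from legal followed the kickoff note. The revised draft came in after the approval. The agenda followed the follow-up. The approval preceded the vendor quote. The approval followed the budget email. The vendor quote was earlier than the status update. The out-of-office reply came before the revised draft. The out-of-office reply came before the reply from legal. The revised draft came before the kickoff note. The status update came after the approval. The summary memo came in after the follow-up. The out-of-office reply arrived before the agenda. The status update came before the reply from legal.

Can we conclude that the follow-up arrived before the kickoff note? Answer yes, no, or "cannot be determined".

Chain the constraints: the follow-up → the agenda → the budget email → the approval → the revised draft → the kickoff note. Each link is directly stated, so the follow-up comes before the kickoff note.

yes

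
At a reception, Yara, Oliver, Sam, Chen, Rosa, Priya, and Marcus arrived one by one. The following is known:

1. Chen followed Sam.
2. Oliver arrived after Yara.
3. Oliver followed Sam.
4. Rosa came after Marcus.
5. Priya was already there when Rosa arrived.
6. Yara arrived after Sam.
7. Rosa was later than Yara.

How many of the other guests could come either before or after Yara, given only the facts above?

3

Forced before Yara: Sam; forced after Yara: Oliver and Rosa.
That leaves Chen, Marcus, and Priya with no forced order relative to Yara — 3.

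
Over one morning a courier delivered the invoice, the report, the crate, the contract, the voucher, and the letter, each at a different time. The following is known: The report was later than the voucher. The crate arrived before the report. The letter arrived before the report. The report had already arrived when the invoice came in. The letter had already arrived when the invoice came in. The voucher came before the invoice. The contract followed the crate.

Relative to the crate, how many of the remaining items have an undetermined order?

2

Forced after the crate: the contract, the invoice, and the report.
That leaves the letter and the voucher with no forced order relative to the crate — 2.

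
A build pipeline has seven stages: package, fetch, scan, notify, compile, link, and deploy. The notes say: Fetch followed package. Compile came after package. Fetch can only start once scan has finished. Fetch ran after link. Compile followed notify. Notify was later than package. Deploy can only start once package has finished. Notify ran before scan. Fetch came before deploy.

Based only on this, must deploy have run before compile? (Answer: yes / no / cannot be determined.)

cannot be determined

No chain of stated constraints runs from deploy to compile, and none runs from compile to deploy either.
So the relative order of deploy and compile is not fixed by the given facts.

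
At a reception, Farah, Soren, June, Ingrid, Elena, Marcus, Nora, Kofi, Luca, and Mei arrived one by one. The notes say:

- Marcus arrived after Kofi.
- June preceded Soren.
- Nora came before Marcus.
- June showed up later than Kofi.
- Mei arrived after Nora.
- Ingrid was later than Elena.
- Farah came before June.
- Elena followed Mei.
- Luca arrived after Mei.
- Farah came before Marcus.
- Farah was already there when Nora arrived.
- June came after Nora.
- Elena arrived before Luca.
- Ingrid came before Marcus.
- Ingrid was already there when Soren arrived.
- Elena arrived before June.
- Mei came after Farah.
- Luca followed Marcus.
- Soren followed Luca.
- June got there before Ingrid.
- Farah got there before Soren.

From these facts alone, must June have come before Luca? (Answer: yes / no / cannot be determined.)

yes

Chain the constraints: June → Ingrid → Marcus → Luca. Each link is directly stated, so June comes before Luca.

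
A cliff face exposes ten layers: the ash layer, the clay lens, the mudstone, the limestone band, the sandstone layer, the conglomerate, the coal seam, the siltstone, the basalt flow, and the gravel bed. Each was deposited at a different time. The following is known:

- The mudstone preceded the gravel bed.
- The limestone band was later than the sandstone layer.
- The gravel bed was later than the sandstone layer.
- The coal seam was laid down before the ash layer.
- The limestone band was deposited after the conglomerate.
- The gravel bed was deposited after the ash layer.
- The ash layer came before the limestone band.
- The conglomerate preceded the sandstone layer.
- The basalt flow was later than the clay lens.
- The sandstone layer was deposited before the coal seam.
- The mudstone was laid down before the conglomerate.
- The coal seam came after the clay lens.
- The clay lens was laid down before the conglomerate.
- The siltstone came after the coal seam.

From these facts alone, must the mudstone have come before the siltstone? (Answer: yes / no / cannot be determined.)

yes

Chain the constraints: the mudstone → the conglomerate → the sandstone layer → the coal seam → the siltstone. Each link is directly stated, so the mudstone comes before the siltstone.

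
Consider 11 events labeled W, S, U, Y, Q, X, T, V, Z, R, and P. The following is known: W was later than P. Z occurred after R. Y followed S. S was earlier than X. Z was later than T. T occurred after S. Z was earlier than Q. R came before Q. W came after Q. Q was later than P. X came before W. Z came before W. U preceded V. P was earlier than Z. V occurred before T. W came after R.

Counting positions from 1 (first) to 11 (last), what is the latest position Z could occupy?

9

Z must come before Q and W — 2 events forced after it.
Everything else can be placed before Z in some valid order, so Z can sit as late as position 11 − 2 = 9.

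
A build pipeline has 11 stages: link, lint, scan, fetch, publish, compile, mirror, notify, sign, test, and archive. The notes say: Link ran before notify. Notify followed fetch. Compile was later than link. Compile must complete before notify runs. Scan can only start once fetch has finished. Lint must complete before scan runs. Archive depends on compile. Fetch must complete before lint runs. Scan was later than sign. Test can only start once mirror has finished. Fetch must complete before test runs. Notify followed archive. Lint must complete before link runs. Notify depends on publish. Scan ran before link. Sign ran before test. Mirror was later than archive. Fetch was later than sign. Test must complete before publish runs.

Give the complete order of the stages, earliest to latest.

sign, fetch, lint, scan, link, compile, archive, mirror, test, publish, notify

The constraints fix every adjacent pair, so only one ordering works:
sign → fetch → lint → scan → link → compile → archive → mirror → test → publish → notify.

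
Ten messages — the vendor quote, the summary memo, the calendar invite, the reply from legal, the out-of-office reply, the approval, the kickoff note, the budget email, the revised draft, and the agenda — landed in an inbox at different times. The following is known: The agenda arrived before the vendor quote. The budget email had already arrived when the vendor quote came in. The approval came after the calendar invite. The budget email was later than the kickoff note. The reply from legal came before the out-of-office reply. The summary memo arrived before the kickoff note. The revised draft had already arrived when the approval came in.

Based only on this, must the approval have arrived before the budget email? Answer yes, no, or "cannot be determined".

No chain of stated constraints runs from the approval to the budget email, and none runs from the budget email to the approval either.
So the relative order of the approval and the budget email is not fixed by the given facts.

cannot be determined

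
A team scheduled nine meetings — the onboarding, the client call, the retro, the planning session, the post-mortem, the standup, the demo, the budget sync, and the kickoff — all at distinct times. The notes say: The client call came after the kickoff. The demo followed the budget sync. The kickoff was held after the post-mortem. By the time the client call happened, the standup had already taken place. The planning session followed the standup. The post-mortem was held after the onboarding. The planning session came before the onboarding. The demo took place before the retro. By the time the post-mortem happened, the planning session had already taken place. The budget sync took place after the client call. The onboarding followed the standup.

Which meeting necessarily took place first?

the standup

The standup has a chain of constraints placing it before every other meeting, so the standup must be first.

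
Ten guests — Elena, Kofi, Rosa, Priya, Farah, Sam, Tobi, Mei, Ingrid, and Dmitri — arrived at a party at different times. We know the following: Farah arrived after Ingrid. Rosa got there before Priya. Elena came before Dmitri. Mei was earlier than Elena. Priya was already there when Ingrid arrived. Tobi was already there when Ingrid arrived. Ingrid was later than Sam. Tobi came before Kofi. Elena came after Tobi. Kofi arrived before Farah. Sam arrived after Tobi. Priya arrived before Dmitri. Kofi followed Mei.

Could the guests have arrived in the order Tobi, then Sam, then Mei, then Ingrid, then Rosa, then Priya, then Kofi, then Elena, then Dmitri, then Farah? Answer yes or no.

The constraints require Priya before Ingrid, but in the proposed sequence Ingrid appears ahead of Priya. That one violation is enough.

no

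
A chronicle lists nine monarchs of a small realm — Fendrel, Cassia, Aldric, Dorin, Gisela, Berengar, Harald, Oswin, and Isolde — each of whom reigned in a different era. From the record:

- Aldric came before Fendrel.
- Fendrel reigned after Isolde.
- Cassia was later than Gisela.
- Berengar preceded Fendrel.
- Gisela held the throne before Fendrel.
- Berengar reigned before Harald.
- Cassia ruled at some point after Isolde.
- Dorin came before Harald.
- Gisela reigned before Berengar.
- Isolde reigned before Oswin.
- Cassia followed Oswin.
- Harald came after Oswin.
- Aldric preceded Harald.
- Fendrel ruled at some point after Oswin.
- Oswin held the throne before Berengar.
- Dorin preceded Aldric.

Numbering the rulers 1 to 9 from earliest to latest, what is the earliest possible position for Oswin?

2

Isolde must come before Oswin — 1 forced predecessor.
Nothing else is forced ahead of Oswin, so their earliest slot is position 1 + 1 = 2.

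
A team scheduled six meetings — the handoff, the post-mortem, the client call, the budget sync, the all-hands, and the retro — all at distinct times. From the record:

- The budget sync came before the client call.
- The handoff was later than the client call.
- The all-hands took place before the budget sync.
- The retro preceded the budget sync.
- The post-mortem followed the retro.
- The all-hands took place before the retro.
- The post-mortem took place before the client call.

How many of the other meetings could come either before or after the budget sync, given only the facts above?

Forced before the budget sync: the all-hands and the retro; forced after the budget sync: the client call and the handoff.
That leaves the post-mortem with no forced order relative to the budget sync — 1.

1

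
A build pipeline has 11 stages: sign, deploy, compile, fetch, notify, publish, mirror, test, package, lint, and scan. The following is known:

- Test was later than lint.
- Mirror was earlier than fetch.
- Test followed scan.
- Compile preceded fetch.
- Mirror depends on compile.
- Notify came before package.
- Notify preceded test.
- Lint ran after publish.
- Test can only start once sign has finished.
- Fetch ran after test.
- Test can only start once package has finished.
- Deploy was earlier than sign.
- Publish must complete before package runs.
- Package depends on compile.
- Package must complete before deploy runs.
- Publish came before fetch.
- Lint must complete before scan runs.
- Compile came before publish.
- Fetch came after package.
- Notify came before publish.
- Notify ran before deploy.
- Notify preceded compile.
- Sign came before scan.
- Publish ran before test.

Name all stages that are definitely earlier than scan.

compile, deploy, lint, notify, package, publish, sign

Directly stated before scan: lint and sign.
Compile reaches scan via compile → publish → lint → scan.
Deploy reaches scan via deploy → sign → scan.
Notify reaches scan via notify → deploy → sign → scan.
Likewise package and publish each reach scan by chaining the stated constraints.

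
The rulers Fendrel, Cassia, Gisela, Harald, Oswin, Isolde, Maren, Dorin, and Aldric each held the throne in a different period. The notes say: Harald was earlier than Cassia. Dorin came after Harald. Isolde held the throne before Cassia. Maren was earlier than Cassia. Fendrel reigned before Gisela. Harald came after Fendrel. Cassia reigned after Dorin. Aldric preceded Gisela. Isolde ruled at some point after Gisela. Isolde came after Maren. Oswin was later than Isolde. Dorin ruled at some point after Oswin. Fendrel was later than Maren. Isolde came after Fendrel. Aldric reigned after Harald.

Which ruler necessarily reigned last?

Every other ruler has a chain of constraints placing them before Cassia, so Cassia is last.

Cassia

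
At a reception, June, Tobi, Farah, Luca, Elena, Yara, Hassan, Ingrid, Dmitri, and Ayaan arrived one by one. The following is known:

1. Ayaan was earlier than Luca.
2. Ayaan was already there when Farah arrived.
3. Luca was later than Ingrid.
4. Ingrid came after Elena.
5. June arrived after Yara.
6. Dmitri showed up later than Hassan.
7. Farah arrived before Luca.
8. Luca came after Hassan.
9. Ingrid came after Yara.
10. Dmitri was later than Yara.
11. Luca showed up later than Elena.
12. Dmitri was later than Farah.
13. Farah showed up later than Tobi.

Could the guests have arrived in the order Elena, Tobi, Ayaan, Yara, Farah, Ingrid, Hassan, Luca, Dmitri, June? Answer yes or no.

Check each stated constraint against the proposed order — e.g. Yara is ahead of June; Elena is ahead of Luca. Every pair is in the required order; nothing is violated.

yes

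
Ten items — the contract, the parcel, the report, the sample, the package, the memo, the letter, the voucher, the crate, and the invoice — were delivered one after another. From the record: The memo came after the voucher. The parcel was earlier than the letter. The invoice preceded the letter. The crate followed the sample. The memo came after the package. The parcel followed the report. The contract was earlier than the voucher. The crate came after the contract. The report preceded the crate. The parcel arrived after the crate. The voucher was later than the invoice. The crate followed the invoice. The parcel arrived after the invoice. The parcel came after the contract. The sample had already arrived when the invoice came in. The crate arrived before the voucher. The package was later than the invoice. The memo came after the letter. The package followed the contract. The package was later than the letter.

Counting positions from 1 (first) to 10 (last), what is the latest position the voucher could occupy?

9

The voucher must come before the memo — 1 item forced after it.
Everything else can be placed before the voucher in some valid order, so the voucher can sit as late as position 10 − 1 = 9.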